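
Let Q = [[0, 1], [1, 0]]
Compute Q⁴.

Q² = I (check: tr Q = 0 and det Q = −1), so Q⁴ = I since 4 is even.

[[1, 0], [0, 1]]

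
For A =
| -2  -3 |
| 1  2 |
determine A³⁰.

A² = I (check: tr A = 0 and det A = -1), so A³⁰ = I since 30 is even.

[[1, 0], [0, 1]]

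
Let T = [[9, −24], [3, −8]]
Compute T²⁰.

[[9, −24], [3, −8]]

T² = T (a projection; rank 1, trace 1), so T²⁰ = T.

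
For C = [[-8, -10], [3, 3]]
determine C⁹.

tr C = -5 and det C = 6, so the characteristic polynomial is λ² − (-5)λ + (6) with roots -3 and -2.
Eigenvectors give P = [[2, -5], [-1, 3]] with P⁻¹ = [[3, 5], [1, 2]], and C = P·diag(-3, -2)·P⁻¹.
Then C⁹ = P·diag(-19683, -512)·P⁻¹ = [[-39366, 2560], [19683, -1536]] · [[3, 5], [1, 2]] = [[-115538, -191710], [57513, 95343]].

[[-115538, -191710], [57513, 95343]]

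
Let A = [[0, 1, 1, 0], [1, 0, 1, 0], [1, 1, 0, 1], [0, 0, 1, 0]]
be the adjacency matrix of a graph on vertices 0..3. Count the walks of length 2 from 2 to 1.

The number of length-2 walks from vertex 2 to vertex 1 is entry (2,1) of A^2, where A is the adjacency matrix.
A^2 = [[2, 1, 1, 1], [1, 2, 1, 1], [1, 1, 3, 0], [1, 1, 0, 1]]

1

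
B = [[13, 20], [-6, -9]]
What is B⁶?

[[4369, 7280], [-2184, -3639]]

tr B = 4 and det B = 3, so the characteristic polynomial is λ² − (4)λ + (3) with roots 1 and 3.
Eigenvectors give P = [[-5, -2], [3, 1]] with P⁻¹ = [[1, 2], [-3, -5]], and B = P·diag(1, 3)·P⁻¹.
Then B⁶ = P·diag(1, 729)·P⁻¹ = [[-5, -1458], [3, 729]] · [[1, 2], [-3, -5]] = [[4369, 7280], [-2184, -3639]].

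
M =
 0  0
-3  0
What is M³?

[[0, 0], [0, 0]]

M is strictly triangular, hence nilpotent: M² = 0, so M³ = 0.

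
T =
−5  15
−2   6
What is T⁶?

T² = T (a projection; rank 1, trace 1), so T⁶ = T.

[[−5, 15], [−2, 6]]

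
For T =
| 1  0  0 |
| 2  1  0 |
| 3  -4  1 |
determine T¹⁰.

T = I + N where N = [[0, 0, 0], [2, 0, 0], [3, -4, 0]] is strictly lower-triangular, so N³ = 0.
(I + N)¹⁰ = I + 10·N + 45·N² = [[1, 0, 0], [20, 1, 0], [-330, -40, 1]].

[[1, 0, 0], [20, 1, 0], [-330, -40, 1]]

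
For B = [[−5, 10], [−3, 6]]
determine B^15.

B² = B (a projection; rank 1, trace 1), so B^15 = B.

[[−5, 10], [−3, 6]]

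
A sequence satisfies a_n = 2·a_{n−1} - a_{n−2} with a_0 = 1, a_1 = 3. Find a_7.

15

With companion matrix T = [[2, -1], [1, 0]], [a_n, a_{n−1}]ᵀ = T·[a_{n−1}, a_{n−2}]ᵀ, so [a_7, a_6]ᵀ = T⁶·[a_1, a_0]ᵀ.
T⁶ = [[7, -6], [6, -5]], giving [a_7, a_6]ᵀ = [[15], [13]].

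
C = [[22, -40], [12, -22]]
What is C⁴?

[[16, 0], [0, 16]]

tr C = 0 and det C = -4, so the characteristic polynomial is λ² − (0)λ + (-4) with roots -2 and 2.
Eigenvectors give P = [[-5, -2], [-3, -1]] with P⁻¹ = [[1, -2], [-3, 5]], and C = P·diag(-2, 2)·P⁻¹.
Then C⁴ = P·diag(16, 16)·P⁻¹ = [[-80, -32], [-48, -16]] · [[1, -2], [-3, 5]] = [[16, 0], [0, 16]].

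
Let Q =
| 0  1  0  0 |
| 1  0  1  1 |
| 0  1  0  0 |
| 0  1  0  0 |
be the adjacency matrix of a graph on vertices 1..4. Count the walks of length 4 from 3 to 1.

3

The number of length-4 walks from vertex 3 to vertex 1 is entry (3,1) of Q^4, where Q is the adjacency matrix.
Q^2 = [[1, 0, 1, 1], [0, 3, 0, 0], [1, 0, 1, 1], [1, 0, 1, 1]]
Q^3 = [[0, 3, 0, 0], [3, 0, 3, 3], [0, 3, 0, 0], [0, 3, 0, 0]]
Q^4 = [[3, 0, 3, 3], [0, 9, 0, 0], [3, 0, 3, 3], [3, 0, 3, 3]]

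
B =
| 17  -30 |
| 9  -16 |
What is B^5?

tr B = 1 and det B = -2, so the characteristic polynomial is λ² − (1)λ + (-2) with roots -1 and 2.
Eigenvectors give P = [[-5, 2], [-3, 1]] with P⁻¹ = [[1, -2], [3, -5]], and B = P·diag(-1, 2)·P⁻¹.
Then B^5 = P·diag(-1, 32)·P⁻¹ = [[5, 64], [3, 32]] · [[1, -2], [3, -5]] = [[197, -330], [99, -166]].

[[197, -330], [99, -166]]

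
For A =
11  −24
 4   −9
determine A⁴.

tr A = 2 and det A = −3, so the characteristic polynomial is λ² − (2)λ + (−3) with roots −1 and 3.
Eigenvectors give P = [[2, 3], [1, 1]] with P⁻¹ = [[−1, 3], [1, −2]], and A = P·diag(−1, 3)·P⁻¹.
Then A⁴ = P·diag(1, 81)·P⁻¹ = [[2, 243], [1, 81]] · [[−1, 3], [1, −2]] = [[241, −480], [80, −159]].

[[241, −480], [80, −159]]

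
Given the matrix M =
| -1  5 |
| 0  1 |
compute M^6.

M² = I (check: tr M = 0 and det M = -1), so M^6 = I since 6 is even.

[[1, 0], [0, 1]]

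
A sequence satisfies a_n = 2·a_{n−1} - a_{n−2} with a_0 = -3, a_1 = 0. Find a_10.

27

With companion matrix C = [[2, -1], [1, 0]], [a_n, a_{n−1}]ᵀ = C·[a_{n−1}, a_{n−2}]ᵀ, so [a_10, a_9]ᵀ = C⁹·[a_1, a_0]ᵀ.
C⁹ = [[10, -9], [9, -8]], giving [a_10, a_9]ᵀ = [[27], [24]].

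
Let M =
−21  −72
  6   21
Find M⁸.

tr M = 0 and det M = −9, so the characteristic polynomial is λ² − (0)λ + (−9) with roots 3 and −3.
Eigenvectors give P = [[−3, 4], [1, −1]] with P⁻¹ = [[1, 4], [1, 3]], and M = P·diag(3, −3)·P⁻¹.
Then M⁸ = P·diag(6561, 6561)·P⁻¹ = [[−19683, 26244], [6561, −6561]] · [[1, 4], [1, 3]] = [[6561, 0], [0, 6561]].

[[6561, 0], [0, 6561]]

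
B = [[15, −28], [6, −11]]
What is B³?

[[183, −364], [78, −155]]

tr B = 4 and det B = 3, so the characteristic polynomial is λ² − (4)λ + (3) with roots 1 and 3.
Eigenvectors give P = [[2, 7], [1, 3]] with P⁻¹ = [[−3, 7], [1, −2]], and B = P·diag(1, 3)·P⁻¹.
Then B³ = P·diag(1, 27)·P⁻¹ = [[2, 189], [1, 81]] · [[−3, 7], [1, −2]] = [[183, −364], [78, −155]].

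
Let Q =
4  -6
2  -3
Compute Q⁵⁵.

[[4, -6], [2, -3]]

Q² = Q (a projection; rank 1, trace 1), so Q⁵⁵ = Q.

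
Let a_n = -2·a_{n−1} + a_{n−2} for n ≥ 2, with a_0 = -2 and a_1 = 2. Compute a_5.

With companion matrix A = [[-2, 1], [1, 0]], [a_n, a_{n−1}]ᵀ = A·[a_{n−1}, a_{n−2}]ᵀ, so [a_5, a_4]ᵀ = A⁴·[a_1, a_0]ᵀ.
A⁴ = [[29, -12], [-12, 5]], giving [a_5, a_4]ᵀ = [[82], [-34]].

82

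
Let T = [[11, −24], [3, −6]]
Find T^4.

tr T = 5 and det T = 6, so the characteristic polynomial is λ² − (5)λ + (6) with roots 3 and 2.
Eigenvectors give P = [[3, 8], [1, 3]] with P⁻¹ = [[3, −8], [−1, 3]], and T = P·diag(3, 2)·P⁻¹.
Then T^4 = P·diag(81, 16)·P⁻¹ = [[243, 128], [81, 48]] · [[3, −8], [−1, 3]] = [[601, −1560], [195, −504]].

[[601, −1560], [195, −504]]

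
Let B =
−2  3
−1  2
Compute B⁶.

[[1, 0], [0, 1]]

B² = I (check: tr B = 0 and det B = −1), so B⁶ = I since 6 is even.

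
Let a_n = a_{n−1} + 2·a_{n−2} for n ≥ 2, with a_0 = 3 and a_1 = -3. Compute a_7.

With companion matrix B = [[1, 2], [1, 0]], [a_n, a_{n−1}]ᵀ = B·[a_{n−1}, a_{n−2}]ᵀ, so [a_7, a_6]ᵀ = B⁶·[a_1, a_0]ᵀ.
B⁶ = [[43, 42], [21, 22]], giving [a_7, a_6]ᵀ = [[-3], [3]].

-3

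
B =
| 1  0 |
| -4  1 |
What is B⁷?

[[1, 0], [-28, 1]]

B = I + N where N = [[0, 0], [-4, 0]] is strictly lower-triangular, so N² = 0.
(I + N)⁷ = I + 7·N = [[1, 0], [-28, 1]].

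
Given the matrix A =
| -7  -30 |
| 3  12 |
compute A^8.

[[-56489, -189150], [18915, 63306]]

tr A = 5 and det A = 6, so the characteristic polynomial is λ² − (5)λ + (6) with roots 3 and 2.
Eigenvectors give P = [[-3, 10], [1, -3]] with P⁻¹ = [[3, 10], [1, 3]], and A = P·diag(3, 2)·P⁻¹.
Then A^8 = P·diag(6561, 256)·P⁻¹ = [[-19683, 2560], [6561, -768]] · [[3, 10], [1, 3]] = [[-56489, -189150], [18915, 63306]].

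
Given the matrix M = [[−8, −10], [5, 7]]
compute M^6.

[[1394, 1330], [−665, −601]]

tr M = −1 and det M = −6, so the characteristic polynomial is λ² − (−1)λ + (−6) with roots 2 and −3.
Eigenvectors give P = [[−1, −2], [1, 1]] with P⁻¹ = [[1, 2], [−1, −1]], and M = P·diag(2, −3)·P⁻¹.
Then M^6 = P·diag(64, 729)·P⁻¹ = [[−64, −1458], [64, 729]] · [[1, 2], [−1, −1]] = [[1394, 1330], [−665, −601]].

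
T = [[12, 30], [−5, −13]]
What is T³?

tr T = −1 and det T = −6, so the characteristic polynomial is λ² − (−1)λ + (−6) with roots 2 and −3.
Eigenvectors give P = [[3, −2], [−1, 1]] with P⁻¹ = [[1, 2], [1, 3]], and T = P·diag(2, −3)·P⁻¹.
Then T³ = P·diag(8, −27)·P⁻¹ = [[24, 54], [−8, −27]] · [[1, 2], [1, 3]] = [[78, 210], [−35, −97]].

[[78, 210], [−35, −97]]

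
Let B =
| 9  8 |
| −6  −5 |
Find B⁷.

[[8745, 8744], [−6558, −6557]]

tr B = 4 and det B = 3, so the characteristic polynomial is λ² − (4)λ + (3) with roots 3 and 1.
Eigenvectors give P = [[−4, 1], [3, −1]] with P⁻¹ = [[−1, −1], [−3, −4]], and B = P·diag(3, 1)·P⁻¹.
Then B⁷ = P·diag(2187, 1)·P⁻¹ = [[−8748, 1], [6561, −1]] · [[−1, −1], [−3, −4]] = [[8745, 8744], [−6558, −6557]].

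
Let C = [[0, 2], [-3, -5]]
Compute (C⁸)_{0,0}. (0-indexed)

-12354

tr C = -5 and det C = 6, so the characteristic polynomial is λ² − (-5)λ + (6) with roots -2 and -3.
Eigenvectors give P = [[-1, -2], [1, 3]] with P⁻¹ = [[-3, -2], [1, 1]], and C = P·diag(-2, -3)·P⁻¹.
Then C⁸ = P·diag(256, 6561)·P⁻¹ = [[-256, -13122], [256, 19683]] · [[-3, -2], [1, 1]] = [[-12354, -12610], [18915, 19171]].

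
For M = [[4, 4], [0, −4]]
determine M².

[[16, 0], [0, 16]]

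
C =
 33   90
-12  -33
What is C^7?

[[24057, 65610], [-8748, -24057]]

tr C = 0 and det C = -9, so the characteristic polynomial is λ² − (0)λ + (-9) with roots -3 and 3.
Eigenvectors give P = [[-5, 3], [2, -1]] with P⁻¹ = [[1, 3], [2, 5]], and C = P·diag(-3, 3)·P⁻¹.
Then C^7 = P·diag(-2187, 2187)·P⁻¹ = [[10935, 6561], [-4374, -2187]] · [[1, 3], [2, 5]] = [[24057, 65610], [-8748, -24057]].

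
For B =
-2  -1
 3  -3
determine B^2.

[[1, 5], [-15, 6]]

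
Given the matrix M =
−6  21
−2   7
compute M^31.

[[−6, 21], [−2, 7]]

M² = M (a projection; rank 1, trace 1), so M^31 = M.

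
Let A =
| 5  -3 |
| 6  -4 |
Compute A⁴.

tr A = 1 and det A = -2, so the characteristic polynomial is λ² − (1)λ + (-2) with roots 2 and -1.
Eigenvectors give P = [[1, -1], [1, -2]] with P⁻¹ = [[2, -1], [1, -1]], and A = P·diag(2, -1)·P⁻¹.
Then A⁴ = P·diag(16, 1)·P⁻¹ = [[16, -1], [16, -2]] · [[2, -1], [1, -1]] = [[31, -15], [30, -14]].

[[31, -15], [30, -14]]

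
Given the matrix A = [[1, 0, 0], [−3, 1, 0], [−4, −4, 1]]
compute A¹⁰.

A = I + N where N = [[0, 0, 0], [−3, 0, 0], [−4, −4, 0]] is strictly lower-triangular, so N³ = 0.
(I + N)¹⁰ = I + 10·N + 45·N² = [[1, 0, 0], [−30, 1, 0], [500, −40, 1]].

[[1, 0, 0], [−30, 1, 0], [500, −40, 1]]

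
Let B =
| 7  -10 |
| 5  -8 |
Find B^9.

tr B = -1 and det B = -6, so the characteristic polynomial is λ² − (-1)λ + (-6) with roots 2 and -3.
Eigenvectors give P = [[-2, -1], [-1, -1]] with P⁻¹ = [[-1, 1], [1, -2]], and B = P·diag(2, -3)·P⁻¹.
Then B^9 = P·diag(512, -19683)·P⁻¹ = [[-1024, 19683], [-512, 19683]] · [[-1, 1], [1, -2]] = [[20707, -40390], [20195, -39878]].

[[20707, -40390], [20195, -39878]]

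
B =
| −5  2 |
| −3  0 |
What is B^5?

tr B = −5 and det B = 6, so the characteristic polynomial is λ² − (−5)λ + (6) with roots −3 and −2.
Eigenvectors give P = [[1, 2], [1, 3]] with P⁻¹ = [[3, −2], [−1, 1]], and B = P·diag(−3, −2)·P⁻¹.
Then B^5 = P·diag(−243, −32)·P⁻¹ = [[−243, −64], [−243, −96]] · [[3, −2], [−1, 1]] = [[−665, 422], [−633, 390]].

[[−665, 422], [−633, 390]]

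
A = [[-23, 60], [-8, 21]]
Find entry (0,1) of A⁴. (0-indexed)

tr A = -2 and det A = -3, so the characteristic polynomial is λ² − (-2)λ + (-3) with roots -3 and 1.
Eigenvectors give P = [[3, -5], [1, -2]] with P⁻¹ = [[2, -5], [1, -3]], and A = P·diag(-3, 1)·P⁻¹.
Then A⁴ = P·diag(81, 1)·P⁻¹ = [[243, -5], [81, -2]] · [[2, -5], [1, -3]] = [[481, -1200], [160, -399]].

-1200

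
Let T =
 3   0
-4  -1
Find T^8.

tr T = 2 and det T = -3, so the characteristic polynomial is λ² − (2)λ + (-3) with roots -1 and 3.
Eigenvectors give P = [[0, -1], [1, 1]] with P⁻¹ = [[1, 1], [-1, 0]], and T = P·diag(-1, 3)·P⁻¹.
Then T^8 = P·diag(1, 6561)·P⁻¹ = [[0, -6561], [1, 6561]] · [[1, 1], [-1, 0]] = [[6561, 0], [-6560, 1]].

[[6561, 0], [-6560, 1]]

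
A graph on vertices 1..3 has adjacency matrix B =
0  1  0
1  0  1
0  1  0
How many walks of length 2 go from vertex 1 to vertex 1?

1

The number of length-2 walks from vertex 1 to vertex 1 is entry (1,1) of B^2, where B is the adjacency matrix.
B^2 = [[1, 0, 1], [0, 2, 0], [1, 0, 1]]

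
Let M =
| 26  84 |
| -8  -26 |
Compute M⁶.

tr M = 0 and det M = -4, so the characteristic polynomial is λ² − (0)λ + (-4) with roots -2 and 2.
Eigenvectors give P = [[-3, 7], [1, -2]] with P⁻¹ = [[2, 7], [1, 3]], and M = P·diag(-2, 2)·P⁻¹.
Then M⁶ = P·diag(64, 64)·P⁻¹ = [[-192, 448], [64, -128]] · [[2, 7], [1, 3]] = [[64, 0], [0, 64]].

[[64, 0], [0, 64]]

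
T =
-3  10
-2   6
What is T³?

[[-27, 70], [-14, 36]]

tr T = 3 and det T = 2, so the characteristic polynomial is λ² − (3)λ + (2) with roots 1 and 2.
Eigenvectors give P = [[5, 2], [2, 1]] with P⁻¹ = [[1, -2], [-2, 5]], and T = P·diag(1, 2)·P⁻¹.
Then T³ = P·diag(1, 8)·P⁻¹ = [[5, 16], [2, 8]] · [[1, -2], [-2, 5]] = [[-27, 70], [-14, 36]].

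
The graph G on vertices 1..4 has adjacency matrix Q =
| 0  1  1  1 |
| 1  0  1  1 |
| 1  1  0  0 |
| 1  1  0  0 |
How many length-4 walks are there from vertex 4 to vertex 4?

10

The number of length-4 walks from vertex 4 to vertex 4 is entry (4,4) of Q⁴, where Q is the adjacency matrix.
Q² = [[3, 2, 1, 1], [2, 3, 1, 1], [1, 1, 2, 2], [1, 1, 2, 2]]
Q³ = [[4, 5, 5, 5], [5, 4, 5, 5], [5, 5, 2, 2], [5, 5, 2, 2]]
Q⁴ = [[15, 14, 9, 9], [14, 15, 9, 9], [9, 9, 10, 10], [9, 9, 10, 10]]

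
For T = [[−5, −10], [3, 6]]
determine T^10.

T² = T (a projection; rank 1, trace 1), so T^10 = T.

[[−5, −10], [3, 6]]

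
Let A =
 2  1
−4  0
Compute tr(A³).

−16

A² = [[0, 2], [−8, −4]]
A³ = [[−8, 0], [0, −8]]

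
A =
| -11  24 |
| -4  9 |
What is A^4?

tr A = -2 and det A = -3, so the characteristic polynomial is λ² − (-2)λ + (-3) with roots 1 and -3.
Eigenvectors give P = [[-2, 3], [-1, 1]] with P⁻¹ = [[1, -3], [1, -2]], and A = P·diag(1, -3)·P⁻¹.
Then A^4 = P·diag(1, 81)·P⁻¹ = [[-2, 243], [-1, 81]] · [[1, -3], [1, -2]] = [[241, -480], [80, -159]].

[[241, -480], [80, -159]]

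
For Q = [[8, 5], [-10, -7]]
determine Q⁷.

tr Q = 1 and det Q = -6, so the characteristic polynomial is λ² − (1)λ + (-6) with roots -2 and 3.
Eigenvectors give P = [[-1, -1], [2, 1]] with P⁻¹ = [[1, 1], [-2, -1]], and Q = P·diag(-2, 3)·P⁻¹.
Then Q⁷ = P·diag(-128, 2187)·P⁻¹ = [[128, -2187], [-256, 2187]] · [[1, 1], [-2, -1]] = [[4502, 2315], [-4630, -2443]].

[[4502, 2315], [-4630, -2443]]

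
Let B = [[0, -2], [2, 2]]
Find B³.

B² = [[-4, -4], [4, 0]]
B³ = [[-8, 0], [0, -8]]

[[-8, 0], [0, -8]]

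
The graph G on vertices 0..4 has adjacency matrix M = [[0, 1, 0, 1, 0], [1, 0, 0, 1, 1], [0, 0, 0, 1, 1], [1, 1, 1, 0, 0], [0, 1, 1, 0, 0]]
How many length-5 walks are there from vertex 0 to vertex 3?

22

The number of length-5 walks from vertex 0 to vertex 3 is entry (0,3) of M⁵, where M is the adjacency matrix.
M² = [[2, 1, 1, 1, 1], [1, 3, 2, 1, 0], [1, 2, 2, 0, 0], [1, 1, 0, 3, 2], [1, 0, 0, 2, 2]]
M³ = [[2, 4, 2, 4, 2], [4, 2, 1, 6, 5], [2, 1, 0, 5, 4], [4, 6, 5, 2, 1], [2, 5, 4, 1, 0]]
M⁴ = [[8, 8, 6, 8, 6], [8, 15, 11, 7, 3], [6, 11, 9, 3, 1], [8, 7, 3, 15, 11], [6, 3, 1, 11, 9]]
M⁵ = [[16, 22, 14, 22, 14], [22, 18, 10, 34, 26], [14, 10, 4, 26, 20], [22, 34, 26, 18, 10], [14, 26, 20, 10, 4]]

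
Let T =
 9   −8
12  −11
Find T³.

tr T = −2 and det T = −3, so the characteristic polynomial is λ² − (−2)λ + (−3) with roots −3 and 1.
Eigenvectors give P = [[2, −1], [3, −1]] with P⁻¹ = [[−1, 1], [−3, 2]], and T = P·diag(−3, 1)·P⁻¹.
Then T³ = P·diag(−27, 1)·P⁻¹ = [[−54, −1], [−81, −1]] · [[−1, 1], [−3, 2]] = [[57, −56], [84, −83]].

[[57, −56], [84, −83]]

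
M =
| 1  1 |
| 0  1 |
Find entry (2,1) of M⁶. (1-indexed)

0

M = I + N where N = [[0, 1], [0, 0]] is strictly upper-triangular, so N² = 0.
(I + N)⁶ = I + 6·N = [[1, 6], [0, 1]].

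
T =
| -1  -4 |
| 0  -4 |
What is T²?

[[1, 20], [0, 16]]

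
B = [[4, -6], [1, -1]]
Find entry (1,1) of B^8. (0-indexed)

-509

tr B = 3 and det B = 2, so the characteristic polynomial is λ² − (3)λ + (2) with roots 2 and 1.
Eigenvectors give P = [[3, -2], [1, -1]] with P⁻¹ = [[1, -2], [1, -3]], and B = P·diag(2, 1)·P⁻¹.
Then B^8 = P·diag(256, 1)·P⁻¹ = [[768, -2], [256, -1]] · [[1, -2], [1, -3]] = [[766, -1530], [255, -509]].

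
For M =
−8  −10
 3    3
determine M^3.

[[−122, −190], [57, 87]]

tr M = −5 and det M = 6, so the characteristic polynomial is λ² − (−5)λ + (6) with roots −2 and −3.
Eigenvectors give P = [[−5, −2], [3, 1]] with P⁻¹ = [[1, 2], [−3, −5]], and M = P·diag(−2, −3)·P⁻¹.
Then M^3 = P·diag(−8, −27)·P⁻¹ = [[40, 54], [−24, −27]] · [[1, 2], [−3, −5]] = [[−122, −190], [57, 87]].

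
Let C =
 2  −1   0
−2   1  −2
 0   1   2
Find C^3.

[[18, −7, 10], [−14, 1, −14], [−10, 7, −2]]

C^2 = [[6, −3, 2], [−6, 1, −6], [−2, 3, 2]]
C^3 = [[18, −7, 10], [−14, 1, −14], [−10, 7, −2]]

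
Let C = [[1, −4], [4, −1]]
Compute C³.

[[−15, 60], [−60, 15]]

C² = [[−15, 0], [0, −15]]
C³ = [[−15, 60], [−60, 15]]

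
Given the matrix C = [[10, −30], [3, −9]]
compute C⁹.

[[10, −30], [3, −9]]

C² = C (a projection; rank 1, trace 1), so C⁹ = C.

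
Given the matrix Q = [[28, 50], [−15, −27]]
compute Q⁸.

tr Q = 1 and det Q = −6, so the characteristic polynomial is λ² − (1)λ + (−6) with roots 3 and −2.
Eigenvectors give P = [[2, 5], [−1, −3]] with P⁻¹ = [[3, 5], [−1, −2]], and Q = P·diag(3, −2)·P⁻¹.
Then Q⁸ = P·diag(6561, 256)·P⁻¹ = [[13122, 1280], [−6561, −768]] · [[3, 5], [−1, −2]] = [[38086, 63050], [−18915, −31269]].

[[38086, 63050], [−18915, −31269]]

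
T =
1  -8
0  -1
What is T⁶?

[[1, 0], [0, 1]]

T² = I (check: tr T = 0 and det T = -1), so T⁶ = I since 6 is even.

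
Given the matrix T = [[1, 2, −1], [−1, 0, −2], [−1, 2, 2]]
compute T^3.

[[7, −14, −14], [10, −4, 5], [−8, −8, 3]]

T^2 = [[0, 0, −7], [1, −6, −3], [−5, 2, 1]]
T^3 = [[7, −14, −14], [10, −4, 5], [−8, −8, 3]]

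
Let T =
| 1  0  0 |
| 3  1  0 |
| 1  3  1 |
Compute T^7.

T = I + N where N = [[0, 0, 0], [3, 0, 0], [1, 3, 0]] is strictly lower-triangular, so N^3 = 0.
(I + N)^7 = I + 7·N + 21·N^2 = [[1, 0, 0], [21, 1, 0], [196, 21, 1]].

[[1, 0, 0], [21, 1, 0], [196, 21, 1]]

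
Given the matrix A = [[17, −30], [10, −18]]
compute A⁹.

tr A = −1 and det A = −6, so the characteristic polynomial is λ² − (−1)λ + (−6) with roots 2 and −3.
Eigenvectors give P = [[2, −3], [1, −2]] with P⁻¹ = [[2, −3], [1, −2]], and A = P·diag(2, −3)·P⁻¹.
Then A⁹ = P·diag(512, −19683)·P⁻¹ = [[1024, 59049], [512, 39366]] · [[2, −3], [1, −2]] = [[61097, −121170], [40390, −80268]].

[[61097, −121170], [40390, −80268]]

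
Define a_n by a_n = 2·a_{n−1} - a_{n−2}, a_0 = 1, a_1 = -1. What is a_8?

With companion matrix M = [[2, -1], [1, 0]], [a_n, a_{n−1}]ᵀ = M·[a_{n−1}, a_{n−2}]ᵀ, so [a_8, a_7]ᵀ = M⁷·[a_1, a_0]ᵀ.
M⁷ = [[8, -7], [7, -6]], giving [a_8, a_7]ᵀ = [[-15], [-13]].

-15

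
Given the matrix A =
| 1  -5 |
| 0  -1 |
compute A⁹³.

A² = I (check: tr A = 0 and det A = -1), so A⁹³ = A since 93 is odd.

[[1, -5], [0, -1]]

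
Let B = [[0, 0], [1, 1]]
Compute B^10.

[[0, 0], [1, 1]]

B² = B (a projection; rank 1, trace 1), so B^10 = B.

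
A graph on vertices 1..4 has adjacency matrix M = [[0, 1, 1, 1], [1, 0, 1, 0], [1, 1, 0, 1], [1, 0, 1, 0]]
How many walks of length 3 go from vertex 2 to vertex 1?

The number of length-3 walks from vertex 2 to vertex 1 is entry (2,1) of M³, where M is the adjacency matrix.
M² = [[3, 1, 2, 1], [1, 2, 1, 2], [2, 1, 3, 1], [1, 2, 1, 2]]
M³ = [[4, 5, 5, 5], [5, 2, 5, 2], [5, 5, 4, 5], [5, 2, 5, 2]]

5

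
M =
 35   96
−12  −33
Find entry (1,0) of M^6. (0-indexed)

tr M = 2 and det M = −3, so the characteristic polynomial is λ² − (2)λ + (−3) with roots 3 and −1.
Eigenvectors give P = [[−3, −8], [1, 3]] with P⁻¹ = [[−3, −8], [1, 3]], and M = P·diag(3, −1)·P⁻¹.
Then M^6 = P·diag(729, 1)·P⁻¹ = [[−2187, −8], [729, 3]] · [[−3, −8], [1, 3]] = [[6553, 17472], [−2184, −5823]].

−2184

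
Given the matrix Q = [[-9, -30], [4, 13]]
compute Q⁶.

[[-3639, -10920], [1456, 4369]]

tr Q = 4 and det Q = 3, so the characteristic polynomial is λ² − (4)λ + (3) with roots 3 and 1.
Eigenvectors give P = [[-5, -3], [2, 1]] with P⁻¹ = [[1, 3], [-2, -5]], and Q = P·diag(3, 1)·P⁻¹.
Then Q⁶ = P·diag(729, 1)·P⁻¹ = [[-3645, -3], [1458, 1]] · [[1, 3], [-2, -5]] = [[-3639, -10920], [1456, 4369]].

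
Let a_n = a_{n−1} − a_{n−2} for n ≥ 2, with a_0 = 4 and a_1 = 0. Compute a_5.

With companion matrix T = [[1, −1], [1, 0]], [a_n, a_{n−1}]ᵀ = T·[a_{n−1}, a_{n−2}]ᵀ, so [a_5, a_4]ᵀ = T⁴·[a_1, a_0]ᵀ.
T⁴ = [[−1, 1], [−1, 0]], giving [a_5, a_4]ᵀ = [[4], [0]].

4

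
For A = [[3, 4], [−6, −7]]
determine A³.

tr A = −4 and det A = 3, so the characteristic polynomial is λ² − (−4)λ + (3) with roots −1 and −3.
Eigenvectors give P = [[−1, −2], [1, 3]] with P⁻¹ = [[−3, −2], [1, 1]], and A = P·diag(−1, −3)·P⁻¹.
Then A³ = P·diag(−1, −27)·P⁻¹ = [[1, 54], [−1, −81]] · [[−3, −2], [1, 1]] = [[51, 52], [−78, −79]].

[[51, 52], [−78, −79]]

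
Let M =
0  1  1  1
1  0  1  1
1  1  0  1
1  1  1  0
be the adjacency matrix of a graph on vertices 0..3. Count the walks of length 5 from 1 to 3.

The number of length-5 walks from vertex 1 to vertex 3 is entry (1,3) of M⁵, where M is the adjacency matrix.
M² = [[3, 2, 2, 2], [2, 3, 2, 2], [2, 2, 3, 2], [2, 2, 2, 3]]
M³ = [[6, 7, 7, 7], [7, 6, 7, 7], [7, 7, 6, 7], [7, 7, 7, 6]]
M⁴ = [[21, 20, 20, 20], [20, 21, 20, 20], [20, 20, 21, 20], [20, 20, 20, 21]]
M⁵ = [[60, 61, 61, 61], [61, 60, 61, 61], [61, 61, 60, 61], [61, 61, 61, 60]]

61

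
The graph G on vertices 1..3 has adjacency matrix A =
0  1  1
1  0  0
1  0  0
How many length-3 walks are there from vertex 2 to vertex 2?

The number of length-3 walks from vertex 2 to vertex 2 is entry (2,2) of A³, where A is the adjacency matrix.
A² = [[2, 0, 0], [0, 1, 1], [0, 1, 1]]
A³ = [[0, 2, 2], [2, 0, 0], [2, 0, 0]]

0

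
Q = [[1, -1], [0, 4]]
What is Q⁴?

Q² = [[1, -5], [0, 16]]
Q³ = [[1, -21], [0, 64]]
Q⁴ = [[1, -85], [0, 256]]

[[1, -85], [0, 256]]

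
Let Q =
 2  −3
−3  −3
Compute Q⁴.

Q² = [[13, 3], [3, 18]]
Q³ = [[17, −48], [−48, −63]]
Q⁴ = [[178, 93], [93, 333]]

[[178, 93], [93, 333]]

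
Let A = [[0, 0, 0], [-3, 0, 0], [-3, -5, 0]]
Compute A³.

[[0, 0, 0], [0, 0, 0], [0, 0, 0]]

A is strictly triangular, hence nilpotent: A³ = 0, so A³ = 0.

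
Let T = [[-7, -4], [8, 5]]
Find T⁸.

[[13121, 6560], [-13120, -6559]]

tr T = -2 and det T = -3, so the characteristic polynomial is λ² − (-2)λ + (-3) with roots -3 and 1.
Eigenvectors give P = [[1, 1], [-1, -2]] with P⁻¹ = [[2, 1], [-1, -1]], and T = P·diag(-3, 1)·P⁻¹.
Then T⁸ = P·diag(6561, 1)·P⁻¹ = [[6561, 1], [-6561, -2]] · [[2, 1], [-1, -1]] = [[13121, 6560], [-13120, -6559]].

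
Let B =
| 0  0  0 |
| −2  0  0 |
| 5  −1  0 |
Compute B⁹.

B is strictly triangular, hence nilpotent: B³ = 0, so B⁹ = 0.

[[0, 0, 0], [0, 0, 0], [0, 0, 0]]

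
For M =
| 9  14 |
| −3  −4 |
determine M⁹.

tr M = 5 and det M = 6, so the characteristic polynomial is λ² − (5)λ + (6) with roots 2 and 3.
Eigenvectors give P = [[2, 7], [−1, −3]] with P⁻¹ = [[−3, −7], [1, 2]], and M = P·diag(2, 3)·P⁻¹.
Then M⁹ = P·diag(512, 19683)·P⁻¹ = [[1024, 137781], [−512, −59049]] · [[−3, −7], [1, 2]] = [[134709, 268394], [−57513, −114514]].

[[134709, 268394], [−57513, −114514]]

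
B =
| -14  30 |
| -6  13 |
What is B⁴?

tr B = -1 and det B = -2, so the characteristic polynomial is λ² − (-1)λ + (-2) with roots 1 and -2.
Eigenvectors give P = [[2, 5], [1, 2]] with P⁻¹ = [[-2, 5], [1, -2]], and B = P·diag(1, -2)·P⁻¹.
Then B⁴ = P·diag(1, 16)·P⁻¹ = [[2, 80], [1, 32]] · [[-2, 5], [1, -2]] = [[76, -150], [30, -59]].

[[76, -150], [30, -59]]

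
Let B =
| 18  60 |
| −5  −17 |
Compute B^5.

[[1068, 3300], [−275, −857]]

tr B = 1 and det B = −6, so the characteristic polynomial is λ² − (1)λ + (−6) with roots −2 and 3.
Eigenvectors give P = [[−3, 4], [1, −1]] with P⁻¹ = [[1, 4], [1, 3]], and B = P·diag(−2, 3)·P⁻¹.
Then B^5 = P·diag(−32, 243)·P⁻¹ = [[96, 972], [−32, −243]] · [[1, 4], [1, 3]] = [[1068, 3300], [−275, −857]].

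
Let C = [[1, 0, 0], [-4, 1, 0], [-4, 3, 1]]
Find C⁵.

[[1, 0, 0], [-20, 1, 0], [-140, 15, 1]]

C = I + N where N = [[0, 0, 0], [-4, 0, 0], [-4, 3, 0]] is strictly lower-triangular, so N³ = 0.
(I + N)⁵ = I + 5·N + 10·N² = [[1, 0, 0], [-20, 1, 0], [-140, 15, 1]].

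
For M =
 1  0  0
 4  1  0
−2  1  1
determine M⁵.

[[1, 0, 0], [20, 1, 0], [30, 5, 1]]

M = I + N where N = [[0, 0, 0], [4, 0, 0], [−2, 1, 0]] is strictly lower-triangular, so N³ = 0.
(I + N)⁵ = I + 5·N + 10·N² = [[1, 0, 0], [20, 1, 0], [30, 5, 1]].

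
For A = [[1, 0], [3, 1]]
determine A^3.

A = I + N where N = [[0, 0], [3, 0]] is strictly lower-triangular, so N^2 = 0.
(I + N)^3 = I + 3·N = [[1, 0], [9, 1]].

[[1, 0], [9, 1]]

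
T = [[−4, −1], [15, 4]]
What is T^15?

[[−4, −1], [15, 4]]

T² = I (check: tr T = 0 and det T = −1), so T^15 = T since 15 is odd.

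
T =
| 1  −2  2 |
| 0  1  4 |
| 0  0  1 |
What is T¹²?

[[1, −24, −504], [0, 1, 48], [0, 0, 1]]

T = I + N where N = [[0, −2, 2], [0, 0, 4], [0, 0, 0]] is strictly upper-triangular, so N³ = 0.
(I + N)¹² = I + 12·N + 66·N² = [[1, −24, −504], [0, 1, 48], [0, 0, 1]].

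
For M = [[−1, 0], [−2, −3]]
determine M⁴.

[[1, 0], [80, 81]]

M² = [[1, 0], [8, 9]]
M³ = [[−1, 0], [−26, −27]]
M⁴ = [[1, 0], [80, 81]]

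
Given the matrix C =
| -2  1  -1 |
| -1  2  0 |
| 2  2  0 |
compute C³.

[[4, 1, -1], [-1, 8, 0], [2, 2, 6]]

C² = [[1, -2, 2], [0, 3, 1], [-6, 6, -2]]
C³ = [[4, 1, -1], [-1, 8, 0], [2, 2, 6]]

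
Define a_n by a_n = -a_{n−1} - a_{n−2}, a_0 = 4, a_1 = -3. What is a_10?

-3

With companion matrix B = [[-1, -1], [1, 0]], [a_n, a_{n−1}]ᵀ = B·[a_{n−1}, a_{n−2}]ᵀ, so [a_10, a_9]ᵀ = B⁹·[a_1, a_0]ᵀ.
B⁹ = [[1, 0], [0, 1]], giving [a_10, a_9]ᵀ = [[-3], [4]].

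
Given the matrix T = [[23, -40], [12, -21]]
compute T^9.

tr T = 2 and det T = -3, so the characteristic polynomial is λ² − (2)λ + (-3) with roots 3 and -1.
Eigenvectors give P = [[2, -5], [1, -3]] with P⁻¹ = [[3, -5], [1, -2]], and T = P·diag(3, -1)·P⁻¹.
Then T^9 = P·diag(19683, -1)·P⁻¹ = [[39366, 5], [19683, 3]] · [[3, -5], [1, -2]] = [[118103, -196840], [59052, -98421]].

[[118103, -196840], [59052, -98421]]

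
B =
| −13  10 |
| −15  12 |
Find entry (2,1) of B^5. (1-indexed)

−825

tr B = −1 and det B = −6, so the characteristic polynomial is λ² − (−1)λ + (−6) with roots −3 and 2.
Eigenvectors give P = [[1, −2], [1, −3]] with P⁻¹ = [[3, −2], [1, −1]], and B = P·diag(−3, 2)·P⁻¹.
Then B^5 = P·diag(−243, 32)·P⁻¹ = [[−243, −64], [−243, −96]] · [[3, −2], [1, −1]] = [[−793, 550], [−825, 582]].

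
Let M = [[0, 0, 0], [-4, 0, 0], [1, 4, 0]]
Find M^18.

M is strictly triangular, hence nilpotent: M^3 = 0, so M^18 = 0.

[[0, 0, 0], [0, 0, 0], [0, 0, 0]]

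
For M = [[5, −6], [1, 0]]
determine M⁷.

tr M = 5 and det M = 6, so the characteristic polynomial is λ² − (5)λ + (6) with roots 3 and 2.
Eigenvectors give P = [[3, 2], [1, 1]] with P⁻¹ = [[1, −2], [−1, 3]], and M = P·diag(3, 2)·P⁻¹.
Then M⁷ = P·diag(2187, 128)·P⁻¹ = [[6561, 256], [2187, 128]] · [[1, −2], [−1, 3]] = [[6305, −12354], [2059, −3990]].

[[6305, −12354], [2059, −3990]]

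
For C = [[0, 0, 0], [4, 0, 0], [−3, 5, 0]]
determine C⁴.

C is strictly triangular, hence nilpotent: C³ = 0, so C⁴ = 0.

[[0, 0, 0], [0, 0, 0], [0, 0, 0]]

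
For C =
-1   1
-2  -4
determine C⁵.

tr C = -5 and det C = 6, so the characteristic polynomial is λ² − (-5)λ + (6) with roots -2 and -3.
Eigenvectors give P = [[1, -1], [-1, 2]] with P⁻¹ = [[2, 1], [1, 1]], and C = P·diag(-2, -3)·P⁻¹.
Then C⁵ = P·diag(-32, -243)·P⁻¹ = [[-32, 243], [32, -486]] · [[2, 1], [1, 1]] = [[179, 211], [-422, -454]].

[[179, 211], [-422, -454]]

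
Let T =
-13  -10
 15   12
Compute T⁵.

tr T = -1 and det T = -6, so the characteristic polynomial is λ² − (-1)λ + (-6) with roots -3 and 2.
Eigenvectors give P = [[-1, 2], [1, -3]] with P⁻¹ = [[-3, -2], [-1, -1]], and T = P·diag(-3, 2)·P⁻¹.
Then T⁵ = P·diag(-243, 32)·P⁻¹ = [[243, 64], [-243, -96]] · [[-3, -2], [-1, -1]] = [[-793, -550], [825, 582]].

[[-793, -550], [825, 582]]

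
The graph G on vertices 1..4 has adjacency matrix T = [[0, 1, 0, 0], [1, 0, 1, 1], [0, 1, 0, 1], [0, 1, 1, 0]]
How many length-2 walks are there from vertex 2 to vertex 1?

The number of length-2 walks from vertex 2 to vertex 1 is entry (2,1) of T², where T is the adjacency matrix.
T² = [[1, 0, 1, 1], [0, 3, 1, 1], [1, 1, 2, 1], [1, 1, 1, 2]]

0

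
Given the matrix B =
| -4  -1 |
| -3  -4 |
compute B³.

[[-100, -51], [-153, -100]]

B² = [[19, 8], [24, 19]]
B³ = [[-100, -51], [-153, -100]]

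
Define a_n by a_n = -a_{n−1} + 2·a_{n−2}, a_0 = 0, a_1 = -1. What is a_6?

With companion matrix C = [[-1, 2], [1, 0]], [a_n, a_{n−1}]ᵀ = C·[a_{n−1}, a_{n−2}]ᵀ, so [a_6, a_5]ᵀ = C⁵·[a_1, a_0]ᵀ.
C⁵ = [[-21, 22], [11, -10]], giving [a_6, a_5]ᵀ = [[21], [-11]].

21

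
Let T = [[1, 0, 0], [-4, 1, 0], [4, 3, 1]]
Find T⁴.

T = I + N where N = [[0, 0, 0], [-4, 0, 0], [4, 3, 0]] is strictly lower-triangular, so N³ = 0.
(I + N)⁴ = I + 4·N + 6·N² = [[1, 0, 0], [-16, 1, 0], [-56, 12, 1]].

[[1, 0, 0], [-16, 1, 0], [-56, 12, 1]]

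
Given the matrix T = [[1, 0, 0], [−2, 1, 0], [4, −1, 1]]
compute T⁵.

[[1, 0, 0], [−10, 1, 0], [40, −5, 1]]

T = I + N where N = [[0, 0, 0], [−2, 0, 0], [4, −1, 0]] is strictly lower-triangular, so N³ = 0.
(I + N)⁵ = I + 5·N + 10·N² = [[1, 0, 0], [−10, 1, 0], [40, −5, 1]].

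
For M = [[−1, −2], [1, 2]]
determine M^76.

M² = M (a projection; rank 1, trace 1), so M^76 = M.

[[−1, −2], [1, 2]]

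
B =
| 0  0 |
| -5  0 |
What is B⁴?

B is strictly triangular, hence nilpotent: B² = 0, so B⁴ = 0.

[[0, 0], [0, 0]]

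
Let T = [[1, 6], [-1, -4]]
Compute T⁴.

tr T = -3 and det T = 2, so the characteristic polynomial is λ² − (-3)λ + (2) with roots -2 and -1.
Eigenvectors give P = [[-2, 3], [1, -1]] with P⁻¹ = [[1, 3], [1, 2]], and T = P·diag(-2, -1)·P⁻¹.
Then T⁴ = P·diag(16, 1)·P⁻¹ = [[-32, 3], [16, -1]] · [[1, 3], [1, 2]] = [[-29, -90], [15, 46]].

[[-29, -90], [15, 46]]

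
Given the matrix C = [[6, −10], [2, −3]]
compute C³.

[[36, −70], [14, −27]]

tr C = 3 and det C = 2, so the characteristic polynomial is λ² − (3)λ + (2) with roots 2 and 1.
Eigenvectors give P = [[−5, −2], [−2, −1]] with P⁻¹ = [[−1, 2], [2, −5]], and C = P·diag(2, 1)·P⁻¹.
Then C³ = P·diag(8, 1)·P⁻¹ = [[−40, −2], [−16, −1]] · [[−1, 2], [2, −5]] = [[36, −70], [14, −27]].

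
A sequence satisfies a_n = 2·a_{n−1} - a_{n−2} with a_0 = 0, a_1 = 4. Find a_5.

20

With companion matrix M = [[2, -1], [1, 0]], [a_n, a_{n−1}]ᵀ = M·[a_{n−1}, a_{n−2}]ᵀ, so [a_5, a_4]ᵀ = M⁴·[a_1, a_0]ᵀ.
M⁴ = [[5, -4], [4, -3]], giving [a_5, a_4]ᵀ = [[20], [16]].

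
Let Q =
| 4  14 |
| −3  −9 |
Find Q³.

tr Q = −5 and det Q = 6, so the characteristic polynomial is λ² − (−5)λ + (6) with roots −2 and −3.
Eigenvectors give P = [[7, −2], [−3, 1]] with P⁻¹ = [[1, 2], [3, 7]], and Q = P·diag(−2, −3)·P⁻¹.
Then Q³ = P·diag(−8, −27)·P⁻¹ = [[−56, 54], [24, −27]] · [[1, 2], [3, 7]] = [[106, 266], [−57, −141]].

[[106, 266], [−57, −141]]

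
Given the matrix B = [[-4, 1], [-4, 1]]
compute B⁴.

B² = [[12, -3], [12, -3]]
B³ = [[-36, 9], [-36, 9]]
B⁴ = [[108, -27], [108, -27]]

[[108, -27], [108, -27]]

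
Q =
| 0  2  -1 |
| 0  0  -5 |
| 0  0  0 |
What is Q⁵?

Q is strictly triangular, hence nilpotent: Q³ = 0, so Q⁵ = 0.

[[0, 0, 0], [0, 0, 0], [0, 0, 0]]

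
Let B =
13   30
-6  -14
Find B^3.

[[37, 90], [-18, -44]]

tr B = -1 and det B = -2, so the characteristic polynomial is λ² − (-1)λ + (-2) with roots -2 and 1.
Eigenvectors give P = [[-2, 5], [1, -2]] with P⁻¹ = [[2, 5], [1, 2]], and B = P·diag(-2, 1)·P⁻¹.
Then B^3 = P·diag(-8, 1)·P⁻¹ = [[16, 5], [-8, -2]] · [[2, 5], [1, 2]] = [[37, 90], [-18, -44]].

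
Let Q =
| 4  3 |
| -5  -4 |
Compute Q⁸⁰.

[[1, 0], [0, 1]]

Q² = I (check: tr Q = 0 and det Q = -1), so Q⁸⁰ = I since 80 is even.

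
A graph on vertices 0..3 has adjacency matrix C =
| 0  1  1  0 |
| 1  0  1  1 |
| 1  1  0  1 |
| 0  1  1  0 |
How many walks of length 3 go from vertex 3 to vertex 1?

The number of length-3 walks from vertex 3 to vertex 1 is entry (3,1) of C^3, where C is the adjacency matrix.
C^2 = [[2, 1, 1, 2], [1, 3, 2, 1], [1, 2, 3, 1], [2, 1, 1, 2]]
C^3 = [[2, 5, 5, 2], [5, 4, 5, 5], [5, 5, 4, 5], [2, 5, 5, 2]]

5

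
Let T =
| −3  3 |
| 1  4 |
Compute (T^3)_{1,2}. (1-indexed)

48

T^2 = [[12, 3], [1, 19]]
T^3 = [[−33, 48], [16, 79]]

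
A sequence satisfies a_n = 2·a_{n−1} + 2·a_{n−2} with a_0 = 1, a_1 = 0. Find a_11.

With companion matrix A = [[2, 2], [1, 0]], [a_n, a_{n−1}]ᵀ = A·[a_{n−1}, a_{n−2}]ᵀ, so [a_11, a_10]ᵀ = A¹⁰·[a_1, a_0]ᵀ.
A¹⁰ = [[18272, 13376], [6688, 4896]], giving [a_11, a_10]ᵀ = [[13376], [4896]].

13376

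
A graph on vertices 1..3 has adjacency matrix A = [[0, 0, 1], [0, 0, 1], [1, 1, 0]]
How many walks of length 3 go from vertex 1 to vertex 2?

0

The number of length-3 walks from vertex 1 to vertex 2 is entry (1,2) of A³, where A is the adjacency matrix.
A² = [[1, 1, 0], [1, 1, 0], [0, 0, 2]]
A³ = [[0, 0, 2], [0, 0, 2], [2, 2, 0]]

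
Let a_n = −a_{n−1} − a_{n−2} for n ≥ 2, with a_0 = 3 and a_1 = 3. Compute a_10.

With companion matrix B = [[−1, −1], [1, 0]], [a_n, a_{n−1}]ᵀ = B·[a_{n−1}, a_{n−2}]ᵀ, so [a_10, a_9]ᵀ = B⁹·[a_1, a_0]ᵀ.
B⁹ = [[1, 0], [0, 1]], giving [a_10, a_9]ᵀ = [[3], [3]].

3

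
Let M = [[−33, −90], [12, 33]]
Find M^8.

[[6561, 0], [0, 6561]]

tr M = 0 and det M = −9, so the characteristic polynomial is λ² − (0)λ + (−9) with roots −3 and 3.
Eigenvectors give P = [[−3, 5], [1, −2]] with P⁻¹ = [[−2, −5], [−1, −3]], and M = P·diag(−3, 3)·P⁻¹.
Then M^8 = P·diag(6561, 6561)·P⁻¹ = [[−19683, 32805], [6561, −13122]] · [[−2, −5], [−1, −3]] = [[6561, 0], [0, 6561]].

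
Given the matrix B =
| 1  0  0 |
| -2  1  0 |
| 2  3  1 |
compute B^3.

B = I + N where N = [[0, 0, 0], [-2, 0, 0], [2, 3, 0]] is strictly lower-triangular, so N^3 = 0.
(I + N)^3 = I + 3·N + 3·N^2 = [[1, 0, 0], [-6, 1, 0], [-12, 9, 1]].

[[1, 0, 0], [-6, 1, 0], [-12, 9, 1]]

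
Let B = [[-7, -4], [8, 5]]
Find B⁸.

[[13121, 6560], [-13120, -6559]]

tr B = -2 and det B = -3, so the characteristic polynomial is λ² − (-2)λ + (-3) with roots 1 and -3.
Eigenvectors give P = [[-1, -1], [2, 1]] with P⁻¹ = [[1, 1], [-2, -1]], and B = P·diag(1, -3)·P⁻¹.
Then B⁸ = P·diag(1, 6561)·P⁻¹ = [[-1, -6561], [2, 6561]] · [[1, 1], [-2, -1]] = [[13121, 6560], [-13120, -6559]].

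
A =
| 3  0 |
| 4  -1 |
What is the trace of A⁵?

242

tr A = 2 and det A = -3, so the characteristic polynomial is λ² − (2)λ + (-3) with roots -1 and 3.
Eigenvectors give P = [[0, -1], [-1, -1]] with P⁻¹ = [[1, -1], [-1, 0]], and A = P·diag(-1, 3)·P⁻¹.
Then A⁵ = P·diag(-1, 243)·P⁻¹ = [[0, -243], [1, -243]] · [[1, -1], [-1, 0]] = [[243, 0], [244, -1]].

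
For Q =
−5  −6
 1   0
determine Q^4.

[[211, 390], [−65, −114]]

tr Q = −5 and det Q = 6, so the characteristic polynomial is λ² − (−5)λ + (6) with roots −2 and −3.
Eigenvectors give P = [[2, −3], [−1, 1]] with P⁻¹ = [[−1, −3], [−1, −2]], and Q = P·diag(−2, −3)·P⁻¹.
Then Q^4 = P·diag(16, 81)·P⁻¹ = [[32, −243], [−16, 81]] · [[−1, −3], [−1, −2]] = [[211, 390], [−65, −114]].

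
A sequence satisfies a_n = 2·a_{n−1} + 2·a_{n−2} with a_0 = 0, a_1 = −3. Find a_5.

−132

With companion matrix A = [[2, 2], [1, 0]], [a_n, a_{n−1}]ᵀ = A·[a_{n−1}, a_{n−2}]ᵀ, so [a_5, a_4]ᵀ = A⁴·[a_1, a_0]ᵀ.
A⁴ = [[44, 32], [16, 12]], giving [a_5, a_4]ᵀ = [[−132], [−48]].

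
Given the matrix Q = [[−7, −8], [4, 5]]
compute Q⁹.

tr Q = −2 and det Q = −3, so the characteristic polynomial is λ² − (−2)λ + (−3) with roots 1 and −3.
Eigenvectors give P = [[−1, −2], [1, 1]] with P⁻¹ = [[1, 2], [−1, −1]], and Q = P·diag(1, −3)·P⁻¹.
Then Q⁹ = P·diag(1, −19683)·P⁻¹ = [[−1, 39366], [1, −19683]] · [[1, 2], [−1, −1]] = [[−39367, −39368], [19684, 19685]].

[[−39367, −39368], [19684, 19685]]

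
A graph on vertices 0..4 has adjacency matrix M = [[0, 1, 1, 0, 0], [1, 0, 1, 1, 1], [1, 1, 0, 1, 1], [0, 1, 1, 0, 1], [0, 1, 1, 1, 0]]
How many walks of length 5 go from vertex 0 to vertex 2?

The number of length-5 walks from vertex 0 to vertex 2 is entry (0,2) of M⁵, where M is the adjacency matrix.
M² = [[2, 1, 1, 2, 2], [1, 4, 3, 2, 2], [1, 3, 4, 2, 2], [2, 2, 2, 3, 2], [2, 2, 2, 2, 3]]
M³ = [[2, 7, 7, 4, 4], [7, 8, 9, 9, 9], [7, 9, 8, 9, 9], [4, 9, 9, 6, 7], [4, 9, 9, 7, 6]]
M⁴ = [[14, 17, 17, 18, 18], [17, 34, 33, 26, 26], [17, 33, 34, 26, 26], [18, 26, 26, 25, 24], [18, 26, 26, 24, 25]]
M⁵ = [[34, 67, 67, 52, 52], [67, 102, 103, 93, 93], [67, 103, 102, 93, 93], [52, 93, 93, 76, 77], [52, 93, 93, 77, 76]]

67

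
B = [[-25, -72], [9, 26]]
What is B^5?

tr B = 1 and det B = -2, so the characteristic polynomial is λ² − (1)λ + (-2) with roots 2 and -1.
Eigenvectors give P = [[-8, -3], [3, 1]] with P⁻¹ = [[1, 3], [-3, -8]], and B = P·diag(2, -1)·P⁻¹.
Then B^5 = P·diag(32, -1)·P⁻¹ = [[-256, 3], [96, -1]] · [[1, 3], [-3, -8]] = [[-265, -792], [99, 296]].

[[-265, -792], [99, 296]]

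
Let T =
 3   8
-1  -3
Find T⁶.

T² = I (check: tr T = 0 and det T = -1), so T⁶ = I since 6 is even.

[[1, 0], [0, 1]]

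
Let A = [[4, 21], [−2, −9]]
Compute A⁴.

[[−374, −1365], [130, 471]]

tr A = −5 and det A = 6, so the characteristic polynomial is λ² − (−5)λ + (6) with roots −2 and −3.
Eigenvectors give P = [[7, −3], [−2, 1]] with P⁻¹ = [[1, 3], [2, 7]], and A = P·diag(−2, −3)·P⁻¹.
Then A⁴ = P·diag(16, 81)·P⁻¹ = [[112, −243], [−32, 81]] · [[1, 3], [2, 7]] = [[−374, −1365], [130, 471]].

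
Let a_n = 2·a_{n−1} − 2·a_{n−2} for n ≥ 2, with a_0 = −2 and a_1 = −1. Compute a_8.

−32

With companion matrix T = [[2, −2], [1, 0]], [a_n, a_{n−1}]ᵀ = T·[a_{n−1}, a_{n−2}]ᵀ, so [a_8, a_7]ᵀ = T⁷·[a_1, a_0]ᵀ.
T⁷ = [[0, 16], [−8, 16]], giving [a_8, a_7]ᵀ = [[−32], [−24]].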